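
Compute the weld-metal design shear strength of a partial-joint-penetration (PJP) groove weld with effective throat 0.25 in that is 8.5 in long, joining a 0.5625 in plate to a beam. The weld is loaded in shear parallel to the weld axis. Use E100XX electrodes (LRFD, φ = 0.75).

φR_n ≈ 95.6 kip

E100XX → F_EXX = 100 ksi.
Effective throat (given) t_e = 0.25 in.
A_we = 0.25 × 8.5 = 2.125 in².
F_nw = 0.6 F_EXX = 60 ksi.
φR_n = 0.75 × 60 × 2.125 = 95.62 kip.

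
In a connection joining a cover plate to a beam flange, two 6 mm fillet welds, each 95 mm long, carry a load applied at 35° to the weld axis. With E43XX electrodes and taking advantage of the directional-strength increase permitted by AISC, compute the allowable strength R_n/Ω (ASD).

E43XX → F_EXX = 430 MPa.
t_e = 0.707 × 6 = 4.242 mm; A_we = 4.242 × 190 = 806 mm².
Directional factor: 1.0 + 0.5 sin^1.5(35°) = 1.217.
F_nw = 0.6 × 430 × 1.217 = 314 MPa.
R_n/Ω = (314 × 806) / 2.0 × 10⁻³ = 126.6 kN.

R_n/Ω ≈ 127 kN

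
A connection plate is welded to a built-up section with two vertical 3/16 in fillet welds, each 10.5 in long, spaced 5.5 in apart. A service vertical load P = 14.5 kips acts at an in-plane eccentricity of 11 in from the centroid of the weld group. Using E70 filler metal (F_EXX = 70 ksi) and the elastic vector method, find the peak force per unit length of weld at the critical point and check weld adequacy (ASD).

Total weld length L_w = 21 in. Treat welds as unit-width lines.
Polar moment about centroid: J = 2[d³/12 + d(b/2)²] = 2[10.5³/12 + 10.5×2.75²] = 351.8 in³.
Direct shear f_v = P/L_w = 14.5 / 21 = 0.6905 kip/in (vertical).
Torsion M = P·e = 14.5 × 11 = 159.5 kip·in.
Critical point at (x, y) = (2.75, 5.25) from centroid. f_tx = M·y/J = 2.381 kip/in; f_ty = M·x/J = 1.247 kip/in.
Resultant f_max = √[f_tx² + (f_v + f_ty)²] = √[2.381² + (0.6905 + 1.247)²] = 3.069 kip/in.
Capacity per unit length: r_n/Ω = (1/2.0) × 0.6 × 70 × (0.707 × 0.1875) = 2.784 kip/in.
3.069 > 2.784 → NOT adequate.

f_max ≈ 3.07 kip/in; NOT adequate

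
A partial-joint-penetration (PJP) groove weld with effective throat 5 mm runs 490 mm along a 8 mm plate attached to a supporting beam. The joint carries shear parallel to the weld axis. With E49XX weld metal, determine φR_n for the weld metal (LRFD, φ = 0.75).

φR_n ≈ 540 kN

E49XX → F_EXX = 490 MPa.
Effective throat (given) t_e = 5 mm.
A_we = 5 × 490 = 2450 mm².
F_nw = 0.6 F_EXX = 294 MPa.
φR_n = 0.75 × 294 × 2450 × 10⁻³ = 540.2 kN.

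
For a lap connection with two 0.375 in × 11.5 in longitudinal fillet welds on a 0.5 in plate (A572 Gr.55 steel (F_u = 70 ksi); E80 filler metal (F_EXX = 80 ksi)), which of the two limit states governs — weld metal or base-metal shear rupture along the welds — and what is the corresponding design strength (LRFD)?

t_e = 0.707 × 0.375 = 0.2651 in; L = 23 in.
Weld metal: φR_n = 0.75 × 0.6 × 80 × 0.2651 × 23 = 219.5 kips.
Base metal (shear rupture): φR_n = 0.75 × 0.6 × 70 × 0.5 × 23 = 362.2 kips.
Governing: weld metal.

φR_n ≈ 220 kips (weld metal governs)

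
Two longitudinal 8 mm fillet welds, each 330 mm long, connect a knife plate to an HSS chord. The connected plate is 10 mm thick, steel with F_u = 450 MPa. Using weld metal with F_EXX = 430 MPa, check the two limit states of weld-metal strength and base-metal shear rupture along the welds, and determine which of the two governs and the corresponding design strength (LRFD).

t_e = 0.707 × 8 = 5.656 mm; L = 660 mm.
Weld metal: φR_n = 0.75 × 0.6 × 430 × 5.656 × 660 × 10⁻³ = 722.3 kN.
Base metal (shear rupture): φR_n = 0.75 × 0.6 × 450 × 10 × 660 × 10⁻³ = 1336 kN.
Governing: weld metal.

φR_n ≈ 722 kN (weld metal governs)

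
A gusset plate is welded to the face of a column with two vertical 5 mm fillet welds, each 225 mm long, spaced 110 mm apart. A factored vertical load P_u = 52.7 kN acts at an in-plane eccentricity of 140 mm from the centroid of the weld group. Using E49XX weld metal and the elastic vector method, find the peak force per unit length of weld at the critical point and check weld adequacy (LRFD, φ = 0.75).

f_max ≈ 351 N/mm; adequate

E49XX → F_EXX = 490 MPa.
Total weld length L_w = 450 mm. Treat welds as unit-width lines.
Polar moment about centroid: J = 2[d³/12 + d(b/2)²] = 2[225³/12 + 225×55²] = 3260000 mm³.
Direct shear f_v = P/L_w = 52.7×10³ / 450 = 117.1 N/mm (vertical).
Torsion M = P·e = 52.7×10³ × 140 = 7378000 N·mm.
Critical point at (x, y) = (55, 112.5) from centroid. f_tx = M·y/J = 254.6 N/mm; f_ty = M·x/J = 124.5 N/mm.
Resultant f_max = √[f_tx² + (f_v + f_ty)²] = √[254.6² + (117.1 + 124.5)²] = 351 N/mm.
Capacity per unit length: φr_n = 0.75 × 0.6 × 490 × (0.707 × 5) = 779.5 N/mm.
351 ≤ 779.5 → adequate.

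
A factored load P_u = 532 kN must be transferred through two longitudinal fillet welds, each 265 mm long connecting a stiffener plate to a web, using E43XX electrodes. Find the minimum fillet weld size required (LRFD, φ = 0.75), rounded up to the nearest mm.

E43XX → F_EXX = 430 MPa.
Total weld length L = 530 mm.
Required throat t_e = P_u / (φ × 0.6 F_EXX × L) = 532 / (0.75 × 0.6 × 430 × 530 × 10⁻³) = 5.187 mm.
Required leg w = t_e / 0.707 = 7.337 mm → use 8 mm.

w = 8 mm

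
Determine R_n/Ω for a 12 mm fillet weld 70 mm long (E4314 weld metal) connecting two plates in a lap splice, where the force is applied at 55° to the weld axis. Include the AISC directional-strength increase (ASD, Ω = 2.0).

R_n/Ω ≈ 105 kN

E43XX → F_EXX = 430 MPa.
t_e = 0.707 × 12 = 8.484 mm; A_we = 8.484 × 70 = 593.9 mm².
Directional factor: 1.0 + 0.5 sin^1.5(55°) = 1.371.
F_nw = 0.6 × 430 × 1.371 = 353.6 MPa.
R_n/Ω = (353.6 × 593.9) / 2.0 × 10⁻³ = 105 kN.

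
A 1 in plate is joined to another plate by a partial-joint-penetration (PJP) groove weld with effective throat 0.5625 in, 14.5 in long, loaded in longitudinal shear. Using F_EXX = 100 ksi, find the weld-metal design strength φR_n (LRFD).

φR_n ≈ 367 kip

Effective throat (given) t_e = 0.5625 in.
A_we = 0.5625 × 14.5 = 8.156 in².
F_nw = 0.6 F_EXX = 60 ksi.
φR_n = 0.75 × 60 × 8.156 = 367 kip.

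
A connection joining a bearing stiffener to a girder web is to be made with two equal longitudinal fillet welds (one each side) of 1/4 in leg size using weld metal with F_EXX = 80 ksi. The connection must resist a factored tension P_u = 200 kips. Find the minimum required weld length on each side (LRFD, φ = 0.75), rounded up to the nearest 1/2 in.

L = 16 in on each side

Throat t_e = 0.707 × 0.25 = 0.1767 in.
φr_n = 0.75 × 0.6 × 80 × 0.1767 = 6.363 kips/in.
L_req = P_u / φr_n = 200 / 6.363 = 31.43 in total.
Per side: 31.43 / 2 = 15.72 in.
Round up → use L = 16 in on each side.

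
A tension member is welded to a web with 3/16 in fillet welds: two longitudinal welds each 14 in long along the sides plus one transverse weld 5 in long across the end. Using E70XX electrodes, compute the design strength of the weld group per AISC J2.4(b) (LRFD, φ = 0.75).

E70XX → F_EXX = 70 ksi.
t_e = 0.707 × 0.1875 = 0.1326 in.
R_nwl = 0.6 × 70 × 0.1326 × 28 = 155.9 kips (longitudinal, 2 welds).
R_nwt = 0.6 × 70 × 0.1326 × 5 = 27.84 kips (transverse, base value).
(i) R_nwl + R_nwt = 183.7 kips; (ii) 0.85 R_nwl + 1.5 R_nwt = 174.3 kips.
R_n = max = 183.7 kips [governs: (i)]; φR_n = 137.8 kips.

φR_n ≈ 138 kips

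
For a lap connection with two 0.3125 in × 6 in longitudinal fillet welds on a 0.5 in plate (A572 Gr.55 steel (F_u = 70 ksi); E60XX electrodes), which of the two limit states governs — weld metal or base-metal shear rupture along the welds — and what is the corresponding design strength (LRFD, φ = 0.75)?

E60XX → F_EXX = 60 ksi.
t_e = 0.707 × 0.3125 = 0.2209 in; L = 12 in.
Weld metal: φR_n = 0.75 × 0.6 × 60 × 0.2209 × 12 = 71.58 kip.
Base metal (shear rupture): φR_n = 0.75 × 0.6 × 70 × 0.5 × 12 = 189 kip.
Governing: weld metal.

φR_n ≈ 71.6 kip (weld metal governs)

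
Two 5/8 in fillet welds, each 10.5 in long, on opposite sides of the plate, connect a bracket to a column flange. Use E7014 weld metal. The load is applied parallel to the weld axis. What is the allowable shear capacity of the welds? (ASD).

R_n/Ω ≈ 195 kip

E70XX → F_EXX = 70 ksi.
Effective throat t_e = 0.707 × 0.625 = 0.4419 in.
Total length L = 21 in; A_we = 0.4419 × 21 = 9.279 in².
F_nw = 0.6 F_EXX = 0.6 × 70 = 42 ksi.
R_n = 42 × 9.279 = 389.7 kip; R_n/Ω = 389.7/2.0 = 194.9 kip.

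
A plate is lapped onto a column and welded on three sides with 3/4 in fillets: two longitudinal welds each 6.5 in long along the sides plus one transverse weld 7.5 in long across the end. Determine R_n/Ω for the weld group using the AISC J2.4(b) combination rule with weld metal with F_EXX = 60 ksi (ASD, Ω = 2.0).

t_e = 0.707 × 0.75 = 0.5302 in.
R_nwl = 0.6 × 60 × 0.5302 × 13 = 248.2 kip (longitudinal, 2 welds).
R_nwt = 0.6 × 60 × 0.5302 × 7.5 = 143.2 kip (transverse, base value).
(i) R_nwl + R_nwt = 391.3 kip; (ii) 0.85 R_nwl + 1.5 R_nwt = 425.7 kip.
R_n = max = 425.7 kip [governs: (ii)]; R_n/Ω = 212.8 kip.

R_n/Ω ≈ 213 kip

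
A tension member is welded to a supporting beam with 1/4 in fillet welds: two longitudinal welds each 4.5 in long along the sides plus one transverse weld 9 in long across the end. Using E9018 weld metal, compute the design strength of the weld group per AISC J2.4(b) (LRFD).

φR_n ≈ 151 kips

E90XX → F_EXX = 90 ksi.
t_e = 0.707 × 0.25 = 0.1767 in.
R_nwl = 0.6 × 90 × 0.1767 × 9 = 85.9 kips (longitudinal, 2 welds).
R_nwt = 0.6 × 90 × 0.1767 × 9 = 85.9 kips (transverse, base value).
(i) R_nwl + R_nwt = 171.8 kips; (ii) 0.85 R_nwl + 1.5 R_nwt = 201.9 kips.
R_n = max = 201.9 kips [governs: (ii)]; φR_n = 151.4 kips.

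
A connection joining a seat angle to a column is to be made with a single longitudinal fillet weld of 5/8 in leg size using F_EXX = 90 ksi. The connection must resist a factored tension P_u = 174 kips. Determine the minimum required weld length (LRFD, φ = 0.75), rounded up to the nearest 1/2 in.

Throat t_e = 0.707 × 0.625 = 0.4419 in.
φr_n = 0.75 × 0.6 × 90 × 0.4419 = 17.9 kips/in.
L_req = P_u / φr_n = 174 / 17.9 = 9.723 in total.
Round up → use L = 10 in.

L = 10 in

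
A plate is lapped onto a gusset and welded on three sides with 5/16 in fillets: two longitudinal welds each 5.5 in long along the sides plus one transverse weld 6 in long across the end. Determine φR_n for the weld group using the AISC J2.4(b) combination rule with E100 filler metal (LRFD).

E100XX → F_EXX = 100 ksi.
t_e = 0.707 × 0.3125 = 0.2209 in.
R_nwl = 0.6 × 100 × 0.2209 × 11 = 145.8 kips (longitudinal, 2 welds).
R_nwt = 0.6 × 100 × 0.2209 × 6 = 79.54 kips (transverse, base value).
(i) R_nwl + R_nwt = 225.4 kips; (ii) 0.85 R_nwl + 1.5 R_nwt = 243.3 kips.
R_n = max = 243.3 kips [governs: (ii)]; φR_n = 182.4 kips.

φR_n ≈ 182 kips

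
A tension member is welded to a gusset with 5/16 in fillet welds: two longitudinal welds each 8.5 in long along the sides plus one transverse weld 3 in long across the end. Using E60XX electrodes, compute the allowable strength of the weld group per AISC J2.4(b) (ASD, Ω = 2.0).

R_n/Ω ≈ 79.5 kips

E60XX → F_EXX = 60 ksi.
t_e = 0.707 × 0.3125 = 0.2209 in.
R_nwl = 0.6 × 60 × 0.2209 × 17 = 135.2 kips (longitudinal, 2 welds).
R_nwt = 0.6 × 60 × 0.2209 × 3 = 23.86 kips (transverse, base value).
(i) R_nwl + R_nwt = 159.1 kips; (ii) 0.85 R_nwl + 1.5 R_nwt = 150.7 kips.
R_n = max = 159.1 kips [governs: (i)]; R_n/Ω = 79.54 kips.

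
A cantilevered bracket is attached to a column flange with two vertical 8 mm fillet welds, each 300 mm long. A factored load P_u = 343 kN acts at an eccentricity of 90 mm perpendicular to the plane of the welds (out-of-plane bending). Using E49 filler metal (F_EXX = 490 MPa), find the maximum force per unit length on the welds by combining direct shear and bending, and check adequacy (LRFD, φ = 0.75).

L_w = 2 × 300 = 600 mm; section modulus (unit throat) S = 2 × L²/6 = 30000 mm².
Direct shear f_v = P/L_w = 343×10³/600 = 571.7 N/mm.
Moment M = P × e = 343×10³ × 90 = 30870000 N·mm; bending f_b = M/S = 1029 N/mm.
f_max = √(f_v² + f_b²) = √(571.7² + 1029²) = 1177 N/mm.
φr_n = 0.75 × 0.6 × 490 × (0.707 × 8) = 1247 N/mm → adequate.

f_max ≈ 1180 N/mm; adequate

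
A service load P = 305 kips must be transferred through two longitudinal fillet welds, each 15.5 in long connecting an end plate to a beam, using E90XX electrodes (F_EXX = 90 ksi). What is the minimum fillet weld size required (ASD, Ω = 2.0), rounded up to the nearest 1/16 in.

w = 9/16 in

Total weld length L = 31 in.
Required throat t_e = P × Ω / (0.6 F_EXX × L) = 305 × 2.0 / (0.6 × 90 × 31) = 0.3644 in.
Required leg w = t_e / 0.707 = 0.5154 in → use 9/16 in.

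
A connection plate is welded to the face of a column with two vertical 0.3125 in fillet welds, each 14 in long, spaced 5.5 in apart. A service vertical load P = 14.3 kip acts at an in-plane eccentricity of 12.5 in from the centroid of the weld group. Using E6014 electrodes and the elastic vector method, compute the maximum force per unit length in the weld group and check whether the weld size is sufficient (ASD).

f_max ≈ 2.25 kip/in; adequate

E60XX → F_EXX = 60 ksi.
Total weld length L_w = 28 in. Treat welds as unit-width lines.
Polar moment about centroid: J = 2[d³/12 + d(b/2)²] = 2[14³/12 + 14×2.75²] = 669.1 in³.
Direct shear f_v = P/L_w = 14.3 / 28 = 0.5107 kip/in (vertical).
Torsion M = P·e = 14.3 × 12.5 = 178.75 kip·in.
Critical point at (x, y) = (2.75, 7) from centroid. f_tx = M·y/J = 1.87 kip/in; f_ty = M·x/J = 0.7347 kip/in.
Resultant f_max = √[f_tx² + (f_v + f_ty)²] = √[1.87² + (0.5107 + 0.7347)²] = 2.247 kip/in.
Capacity per unit length: r_n/Ω = (1/2.0) × 0.6 × 60 × (0.707 × 0.3125) = 3.977 kip/in.
2.247 ≤ 3.977 → adequate.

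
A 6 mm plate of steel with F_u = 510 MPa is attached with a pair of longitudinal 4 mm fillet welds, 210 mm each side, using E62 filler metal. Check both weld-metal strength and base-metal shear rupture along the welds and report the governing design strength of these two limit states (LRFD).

E62XX → F_EXX = 620 MPa.
t_e = 0.707 × 4 = 2.828 mm; L = 420 mm.
Weld metal: φR_n = 0.75 × 0.6 × 620 × 2.828 × 420 × 10⁻³ = 331.4 kN.
Base metal (shear rupture): φR_n = 0.75 × 0.6 × 510 × 6 × 420 × 10⁻³ = 578.3 kN.
Governing: weld metal.

φR_n ≈ 331 kN (weld metal governs)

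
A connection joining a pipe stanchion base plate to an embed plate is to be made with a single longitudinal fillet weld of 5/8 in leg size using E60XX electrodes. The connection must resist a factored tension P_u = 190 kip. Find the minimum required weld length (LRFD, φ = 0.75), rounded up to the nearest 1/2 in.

E60XX → F_EXX = 60 ksi.
Throat t_e = 0.707 × 0.625 = 0.4419 in.
φr_n = 0.75 × 0.6 × 60 × 0.4419 = 11.93 kip/in.
L_req = P_u / φr_n = 190 / 11.93 = 15.93 in total.
Round up → use L = 16 in.

L = 16 in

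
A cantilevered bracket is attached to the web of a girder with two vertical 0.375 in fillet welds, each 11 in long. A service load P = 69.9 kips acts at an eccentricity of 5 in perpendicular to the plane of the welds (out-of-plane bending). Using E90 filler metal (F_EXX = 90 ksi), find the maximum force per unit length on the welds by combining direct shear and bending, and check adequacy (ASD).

f_max ≈ 9.23 kip/in; NOT adequate

L_w = 2 × 11 = 22 in; section modulus (unit throat) S = 2 × L²/6 = 40.33 in².
Direct shear f_v = P/L_w = 69.9/22 = 3.177 kip/in.
Moment M = P × e = 69.9 × 5 = 349.5 kip·in; bending f_b = M/S = 8.665 kip/in.
f_max = √(f_v² + f_b²) = √(3.177² + 8.665²) = 9.229 kip/in.
r_n/Ω = (1/2.0) × 0.6 × 90 × (0.707 × 0.375) = 7.158 kip/in → NOT adequate.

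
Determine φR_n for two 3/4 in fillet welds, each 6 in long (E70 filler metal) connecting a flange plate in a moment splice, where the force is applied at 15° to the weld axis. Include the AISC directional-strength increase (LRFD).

E70XX → F_EXX = 70 ksi.
t_e = 0.707 × 0.75 = 0.5302 in; A_we = 0.5302 × 12 = 6.363 in².
Directional factor: 1.0 + 0.5 sin^1.5(15°) = 1.066.
F_nw = 0.6 × 70 × 1.066 = 44.77 ksi.
φR_n = 0.75 × 44.77 × 6.363 = 213.6 kips.

φR_n ≈ 214 kips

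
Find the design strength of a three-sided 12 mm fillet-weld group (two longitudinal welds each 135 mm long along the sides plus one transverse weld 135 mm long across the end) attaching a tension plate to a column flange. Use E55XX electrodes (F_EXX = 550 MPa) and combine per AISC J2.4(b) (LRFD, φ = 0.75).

φR_n ≈ 907 kN

t_e = 0.707 × 12 = 8.484 mm.
R_nwl = 0.6 × 550 × 8.484 × 270 × 10⁻³ = 755.9 kN (longitudinal, 2 welds).
R_nwt = 0.6 × 550 × 8.484 × 135 × 10⁻³ = 378 kN (transverse, base value).
(i) R_nwl + R_nwt = 1134 kN; (ii) 0.85 R_nwl + 1.5 R_nwt = 1209 kN.
R_n = max = 1209 kN [governs: (ii)]; φR_n = 907.1 kN.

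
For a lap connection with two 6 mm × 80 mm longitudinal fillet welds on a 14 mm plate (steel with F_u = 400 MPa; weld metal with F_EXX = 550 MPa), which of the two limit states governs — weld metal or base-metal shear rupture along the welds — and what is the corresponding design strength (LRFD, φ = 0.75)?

φR_n ≈ 168 kN (weld metal governs)

t_e = 0.707 × 6 = 4.242 mm; L = 160 mm.
Weld metal: φR_n = 0.75 × 0.6 × 550 × 4.242 × 160 × 10⁻³ = 168 kN.
Base metal (shear rupture): φR_n = 0.75 × 0.6 × 400 × 14 × 160 × 10⁻³ = 403.2 kN.
Governing: weld metal.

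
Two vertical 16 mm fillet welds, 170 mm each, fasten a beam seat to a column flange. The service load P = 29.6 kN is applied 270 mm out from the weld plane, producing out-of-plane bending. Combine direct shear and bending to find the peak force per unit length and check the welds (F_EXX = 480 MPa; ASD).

f_max ≈ 834 N/mm; adequate

L_w = 2 × 170 = 340 mm; section modulus (unit throat) S = 2 × L²/6 = 9633 mm².
Direct shear f_v = P/L_w = 29.6×10³/340 = 87.06 N/mm.
Moment M = P × e = 29.6×10³ × 270 = 7992000 N·mm; bending f_b = M/S = 829.6 N/mm.
f_max = √(f_v² + f_b²) = √(87.06² + 829.6²) = 834.2 N/mm.
r_n/Ω = (1/2.0) × 0.6 × 480 × (0.707 × 16) = 1629 N/mm → adequate.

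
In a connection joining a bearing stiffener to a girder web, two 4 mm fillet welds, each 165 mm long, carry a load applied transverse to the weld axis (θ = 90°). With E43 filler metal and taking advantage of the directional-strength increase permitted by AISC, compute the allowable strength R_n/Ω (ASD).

R_n/Ω ≈ 181 kN

E43XX → F_EXX = 430 MPa.
t_e = 0.707 × 4 = 2.828 mm; A_we = 2.828 × 330 = 933.2 mm².
Directional factor: 1.0 + 0.5 sin^1.5(90°) = 1.5.
F_nw = 0.6 × 430 × 1.5 = 387 MPa.
R_n/Ω = (387 × 933.2) / 2.0 × 10⁻³ = 180.6 kN.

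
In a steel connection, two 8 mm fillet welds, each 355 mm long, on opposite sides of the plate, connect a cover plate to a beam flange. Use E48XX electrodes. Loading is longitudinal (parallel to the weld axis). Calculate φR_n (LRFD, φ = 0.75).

φR_n ≈ 867 kN

E48XX → F_EXX = 480 MPa.
Effective throat t_e = 0.707 × 8 = 5.656 mm.
Total length L = 710 mm; A_we = 5.656 × 710 = 4016 mm².
F_nw = 0.6 F_EXX = 0.6 × 480 = 288 MPa.
φR_n = 0.75 × 288 × 4016 × 10⁻³ = 867.4 kN.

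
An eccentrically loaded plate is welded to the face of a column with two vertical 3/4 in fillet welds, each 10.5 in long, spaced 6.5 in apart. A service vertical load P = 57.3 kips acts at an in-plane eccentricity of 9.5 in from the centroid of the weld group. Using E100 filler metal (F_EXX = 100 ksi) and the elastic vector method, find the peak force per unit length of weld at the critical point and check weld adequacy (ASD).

f_max ≈ 9.82 kip/in; adequate

Total weld length L_w = 21 in. Treat welds as unit-width lines.
Polar moment about centroid: J = 2[d³/12 + d(b/2)²] = 2[10.5³/12 + 10.5×3.25²] = 414.8 in³.
Direct shear f_v = P/L_w = 57.3 / 21 = 2.729 kip/in (vertical).
Torsion M = P·e = 57.3 × 9.5 = 544.35 kip·in.
Critical point at (x, y) = (3.25, 5.25) from centroid. f_tx = M·y/J = 6.891 kip/in; f_ty = M·x/J = 4.266 kip/in.
Resultant f_max = √[f_tx² + (f_v + f_ty)²] = √[6.891² + (2.729 + 4.266)²] = 9.818 kip/in.
Capacity per unit length: r_n/Ω = (1/2.0) × 0.6 × 100 × (0.707 × 0.75) = 15.91 kip/in.
9.818 ≤ 15.91 → adequate.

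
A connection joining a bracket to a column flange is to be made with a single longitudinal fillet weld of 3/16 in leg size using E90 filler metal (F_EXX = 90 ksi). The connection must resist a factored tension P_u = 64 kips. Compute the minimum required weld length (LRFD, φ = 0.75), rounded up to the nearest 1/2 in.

L = 12 in

Throat t_e = 0.707 × 0.1875 = 0.1326 in.
φr_n = 0.75 × 0.6 × 90 × 0.1326 = 5.369 kips/in.
L_req = P_u / φr_n = 64 / 5.369 = 11.92 in total.
Round up → use L = 12 in.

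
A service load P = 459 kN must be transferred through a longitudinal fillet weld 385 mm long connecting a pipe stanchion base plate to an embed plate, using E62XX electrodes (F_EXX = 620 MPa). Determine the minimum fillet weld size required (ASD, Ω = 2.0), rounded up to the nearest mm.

Total weld length L = 385 mm.
Required throat t_e = P × Ω / (0.6 F_EXX × L) = 459 × 2.0 / (0.6 × 620 × 385 × 10⁻³) = 6.41 mm.
Required leg w = t_e / 0.707 = 9.066 mm → use 10 mm.

w = 10 mm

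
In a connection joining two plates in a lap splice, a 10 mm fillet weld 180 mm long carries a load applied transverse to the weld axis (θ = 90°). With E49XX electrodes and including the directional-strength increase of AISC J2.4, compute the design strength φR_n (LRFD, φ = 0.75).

φR_n ≈ 421 kN

E49XX → F_EXX = 490 MPa.
t_e = 0.707 × 10 = 7.07 mm; A_we = 7.07 × 180 = 1273 mm².
Directional factor: 1.0 + 0.5 sin^1.5(90°) = 1.5.
F_nw = 0.6 × 490 × 1.5 = 441 MPa.
φR_n = 0.75 × 441 × 1273 × 10⁻³ = 420.9 kN.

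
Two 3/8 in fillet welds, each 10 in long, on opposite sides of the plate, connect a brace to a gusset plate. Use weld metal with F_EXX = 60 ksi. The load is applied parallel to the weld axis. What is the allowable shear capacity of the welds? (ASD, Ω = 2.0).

Effective throat t_e = 0.707 × 0.375 = 0.2651 in.
Total length L = 20 in; A_we = 0.2651 × 20 = 5.303 in².
F_nw = 0.6 F_EXX = 0.6 × 60 = 36 ksi.
R_n = 36 × 5.303 = 190.9 kip; R_n/Ω = 190.9/2.0 = 95.45 kip.

R_n/Ω ≈ 95.4 kip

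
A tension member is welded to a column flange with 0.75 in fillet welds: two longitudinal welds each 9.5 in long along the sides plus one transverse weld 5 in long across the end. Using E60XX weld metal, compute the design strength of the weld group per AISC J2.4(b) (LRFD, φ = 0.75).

φR_n ≈ 344 kip

E60XX → F_EXX = 60 ksi.
t_e = 0.707 × 0.75 = 0.5302 in.
R_nwl = 0.6 × 60 × 0.5302 × 19 = 362.7 kip (longitudinal, 2 welds).
R_nwt = 0.6 × 60 × 0.5302 × 5 = 95.44 kip (transverse, base value).
(i) R_nwl + R_nwt = 458.1 kip; (ii) 0.85 R_nwl + 1.5 R_nwt = 451.5 kip.
R_n = max = 458.1 kip [governs: (i)]; φR_n = 343.6 kip.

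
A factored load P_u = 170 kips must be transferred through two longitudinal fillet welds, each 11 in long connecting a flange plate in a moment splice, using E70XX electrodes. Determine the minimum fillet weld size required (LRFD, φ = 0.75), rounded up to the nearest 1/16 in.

w = 3/8 in

E70XX → F_EXX = 70 ksi.
Total weld length L = 22 in.
Required throat t_e = P_u / (φ × 0.6 F_EXX × L) = 170 / (0.75 × 0.6 × 70 × 22) = 0.2453 in.
Required leg w = t_e / 0.707 = 0.347 in → use 3/8 in.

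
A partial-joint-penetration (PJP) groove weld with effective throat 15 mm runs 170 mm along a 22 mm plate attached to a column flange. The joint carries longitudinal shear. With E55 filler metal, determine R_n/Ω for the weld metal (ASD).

E55XX → F_EXX = 550 MPa.
Effective throat (given) t_e = 15 mm.
A_we = 15 × 170 = 2550 mm².
F_nw = 0.6 F_EXX = 330 MPa.
R_n/Ω = (330 × 2550) / 2.0 × 10⁻³ = 420.8 kN.

R_n/Ω ≈ 421 kN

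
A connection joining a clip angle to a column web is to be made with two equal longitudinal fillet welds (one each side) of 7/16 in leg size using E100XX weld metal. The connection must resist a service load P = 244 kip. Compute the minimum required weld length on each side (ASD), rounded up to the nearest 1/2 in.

L = 13.5 in on each side

E100XX → F_EXX = 100 ksi.
Throat t_e = 0.707 × 0.4375 = 0.3093 in.
r_n/Ω = (0.6 × 100 × 0.3093) / 2.0 = 9.279 kip/in.
L_req = P / (r_n/Ω) = 244 / 9.279 = 26.29 in total.
Per side: 26.29 / 2 = 13.15 in.
Round up → use L = 13.5 in on each side.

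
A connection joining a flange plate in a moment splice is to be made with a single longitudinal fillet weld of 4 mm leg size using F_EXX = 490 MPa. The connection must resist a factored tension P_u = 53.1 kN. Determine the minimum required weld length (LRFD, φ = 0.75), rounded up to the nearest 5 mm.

Throat t_e = 0.707 × 4 = 2.828 mm.
φr_n = 0.75 × 0.6 × 490 × 2.828 × 10⁻³ = 0.6236 kN/mm.
L_req = P_u / φr_n = 53.1 / 0.6236 = 85.15 mm total.
Round up → use L = 90 mm.

L = 90 mm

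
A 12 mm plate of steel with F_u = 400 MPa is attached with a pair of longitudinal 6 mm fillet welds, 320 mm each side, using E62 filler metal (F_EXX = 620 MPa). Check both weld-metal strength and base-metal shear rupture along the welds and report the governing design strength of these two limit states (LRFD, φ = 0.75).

t_e = 0.707 × 6 = 4.242 mm; L = 640 mm.
Weld metal: φR_n = 0.75 × 0.6 × 620 × 4.242 × 640 × 10⁻³ = 757.5 kN.
Base metal (shear rupture): φR_n = 0.75 × 0.6 × 400 × 12 × 640 × 10⁻³ = 1382 kN.
Governing: weld metal.

φR_n ≈ 757 kN (weld metal governs)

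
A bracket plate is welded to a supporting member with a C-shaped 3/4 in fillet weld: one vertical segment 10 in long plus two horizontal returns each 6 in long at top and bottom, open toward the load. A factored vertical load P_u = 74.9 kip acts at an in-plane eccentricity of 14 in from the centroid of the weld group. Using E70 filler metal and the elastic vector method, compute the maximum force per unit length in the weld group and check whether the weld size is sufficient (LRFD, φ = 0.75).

f_max ≈ 17.3 kip/in; NOT adequate

E70XX → F_EXX = 70 ksi.
Total weld length L_w = 22 in. Treat welds as unit-width lines.
Centroid: x̄ = 2×6×3 / 22 = 1.636 in from the vertical weld.
Polar moment about centroid: J = I_x + I_y = [10³/12 + 2×6×5²] + [10×1.636² + 2(6³/12 + 6×1.364²)] = 468.4 in³.
Direct shear f_v = P/L_w = 74.9 / 22 = 3.405 kip/in (vertical).
Torsion M = P·e = 74.9 × 14 = 1048.6 kip·in.
Critical point at (x, y) = (4.364, 5) from centroid. f_tx = M·y/J = 11.19 kip/in; f_ty = M·x/J = 9.768 kip/in.
Resultant f_max = √[f_tx² + (f_v + f_ty)²] = √[11.19² + (3.405 + 9.768)²] = 17.29 kip/in.
Capacity per unit length: φr_n = 0.75 × 0.6 × 70 × (0.707 × 0.75) = 16.7 kip/in.
17.29 > 16.7 → NOT adequate.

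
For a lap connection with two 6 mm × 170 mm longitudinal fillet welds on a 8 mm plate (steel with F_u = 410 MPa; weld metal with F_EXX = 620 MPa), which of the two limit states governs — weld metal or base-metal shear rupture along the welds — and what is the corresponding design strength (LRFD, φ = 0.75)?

φR_n ≈ 402 kN (weld metal governs)

t_e = 0.707 × 6 = 4.242 mm; L = 340 mm.
Weld metal: φR_n = 0.75 × 0.6 × 620 × 4.242 × 340 × 10⁻³ = 402.4 kN.
Base metal (shear rupture): φR_n = 0.75 × 0.6 × 410 × 8 × 340 × 10⁻³ = 501.8 kN.
Governing: weld metal.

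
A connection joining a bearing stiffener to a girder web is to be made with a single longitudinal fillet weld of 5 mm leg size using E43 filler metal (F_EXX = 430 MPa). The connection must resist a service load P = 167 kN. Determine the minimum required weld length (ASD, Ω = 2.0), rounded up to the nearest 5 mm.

L = 370 mm

Throat t_e = 0.707 × 5 = 3.535 mm.
r_n/Ω = (0.6 × 430 × 3.535) / 2.0 = 456 N/mm = 0.456 kN/mm.
L_req = P / (r_n/Ω) = 167 / 0.456 = 366.2 mm total.
Round up → use L = 370 mm.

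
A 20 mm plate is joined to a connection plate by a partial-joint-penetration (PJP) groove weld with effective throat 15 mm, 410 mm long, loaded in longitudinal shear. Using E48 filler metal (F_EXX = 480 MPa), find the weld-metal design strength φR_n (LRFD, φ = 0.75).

φR_n ≈ 1330 kN

Effective throat (given) t_e = 15 mm.
A_we = 15 × 410 = 6150 mm².
F_nw = 0.6 F_EXX = 288 MPa.
φR_n = 0.75 × 288 × 6150 × 10⁻³ = 1328 kN.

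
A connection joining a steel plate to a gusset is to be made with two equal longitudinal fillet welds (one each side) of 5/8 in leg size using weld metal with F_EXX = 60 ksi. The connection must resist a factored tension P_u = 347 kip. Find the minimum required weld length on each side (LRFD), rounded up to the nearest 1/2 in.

Throat t_e = 0.707 × 0.625 = 0.4419 in.
φr_n = 0.75 × 0.6 × 60 × 0.4419 = 11.93 kip/in.
L_req = P_u / φr_n = 347 / 11.93 = 29.08 in total.
Per side: 29.08 / 2 = 14.54 in.
Round up → use L = 15 in on each side.

L = 15 in on each side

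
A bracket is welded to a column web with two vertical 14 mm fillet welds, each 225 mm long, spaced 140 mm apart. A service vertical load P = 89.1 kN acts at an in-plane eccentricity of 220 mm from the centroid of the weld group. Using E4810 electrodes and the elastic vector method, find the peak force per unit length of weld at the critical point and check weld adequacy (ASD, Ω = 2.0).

E48XX → F_EXX = 480 MPa.
Total weld length L_w = 450 mm. Treat welds as unit-width lines.
Polar moment about centroid: J = 2[d³/12 + d(b/2)²] = 2[225³/12 + 225×70²] = 4103000 mm³.
Direct shear f_v = P/L_w = 89.1×10³ / 450 = 198 N/mm (vertical).
Torsion M = P·e = 89.1×10³ × 220 = 19602000 N·mm.
Critical point at (x, y) = (70, 112.5) from centroid. f_tx = M·y/J = 537.4 N/mm; f_ty = M·x/J = 334.4 N/mm.
Resultant f_max = √[f_tx² + (f_v + f_ty)²] = √[537.4² + (198 + 334.4)²] = 756.5 N/mm.
Capacity per unit length: r_n/Ω = (1/2.0) × 0.6 × 480 × (0.707 × 14) = 1425 N/mm.
756.5 ≤ 1425 → adequate.

f_max ≈ 756 N/mm; adequate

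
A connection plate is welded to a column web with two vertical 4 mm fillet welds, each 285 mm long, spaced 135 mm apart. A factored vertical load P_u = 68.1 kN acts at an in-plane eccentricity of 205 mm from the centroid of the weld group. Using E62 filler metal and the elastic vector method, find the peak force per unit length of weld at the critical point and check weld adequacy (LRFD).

E62XX → F_EXX = 620 MPa.
Total weld length L_w = 570 mm. Treat welds as unit-width lines.
Polar moment about centroid: J = 2[d³/12 + d(b/2)²] = 2[285³/12 + 285×67.5²] = 6455000 mm³.
Direct shear f_v = P/L_w = 68.1×10³ / 570 = 119.5 N/mm (vertical).
Torsion M = P·e = 68.1×10³ × 205 = 13960000 N·mm.
Critical point at (x, y) = (67.5, 142.5) from centroid. f_tx = M·y/J = 308.2 N/mm; f_ty = M·x/J = 146 N/mm.
Resultant f_max = √[f_tx² + (f_v + f_ty)²] = √[308.2² + (119.5 + 146)²] = 406.7 N/mm.
Capacity per unit length: φr_n = 0.75 × 0.6 × 620 × (0.707 × 4) = 789 N/mm.
406.7 ≤ 789 → adequate.

f_max ≈ 407 N/mm; adequate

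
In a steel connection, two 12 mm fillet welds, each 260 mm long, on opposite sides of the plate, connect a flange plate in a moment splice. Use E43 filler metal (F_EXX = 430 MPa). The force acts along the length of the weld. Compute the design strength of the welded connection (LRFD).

φR_n ≈ 854 kN

Effective throat t_e = 0.707 × 12 = 8.484 mm.
Total length L = 520 mm; A_we = 8.484 × 520 = 4412 mm².
F_nw = 0.6 F_EXX = 0.6 × 430 = 258 MPa.
φR_n = 0.75 × 258 × 4412 × 10⁻³ = 853.7 kN.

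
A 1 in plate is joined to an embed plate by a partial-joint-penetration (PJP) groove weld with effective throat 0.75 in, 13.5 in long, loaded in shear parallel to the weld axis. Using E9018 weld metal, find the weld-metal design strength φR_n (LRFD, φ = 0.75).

φR_n ≈ 410 kip

E90XX → F_EXX = 90 ksi.
Effective throat (given) t_e = 0.75 in.
A_we = 0.75 × 13.5 = 10.12 in².
F_nw = 0.6 F_EXX = 54 ksi.
φR_n = 0.75 × 54 × 10.12 = 410.1 kip.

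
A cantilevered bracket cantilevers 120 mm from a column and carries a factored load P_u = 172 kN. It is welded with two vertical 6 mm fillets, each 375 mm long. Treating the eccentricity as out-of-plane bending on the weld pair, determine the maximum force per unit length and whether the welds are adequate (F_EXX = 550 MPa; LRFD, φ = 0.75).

f_max ≈ 496 N/mm; adequate

L_w = 2 × 375 = 750 mm; section modulus (unit throat) S = 2 × L²/6 = 46880 mm².
Direct shear f_v = P/L_w = 172×10³/750 = 229.3 N/mm.
Moment M = P × e = 172×10³ × 120 = 20640000 N·mm; bending f_b = M/S = 440.3 N/mm.
f_max = √(f_v² + f_b²) = √(229.3² + 440.3²) = 496.5 N/mm.
φr_n = 0.75 × 0.6 × 550 × (0.707 × 6) = 1050 N/mm → adequate.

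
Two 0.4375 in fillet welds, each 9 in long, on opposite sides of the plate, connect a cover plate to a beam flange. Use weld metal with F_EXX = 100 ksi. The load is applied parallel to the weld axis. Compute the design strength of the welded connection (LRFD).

φR_n ≈ 251 kip

Effective throat t_e = 0.707 × 0.4375 = 0.3093 in.
Total length L = 18 in; A_we = 0.3093 × 18 = 5.568 in².
F_nw = 0.6 F_EXX = 0.6 × 100 = 60 ksi.
φR_n = 0.75 × 60 × 5.568 = 250.5 kip.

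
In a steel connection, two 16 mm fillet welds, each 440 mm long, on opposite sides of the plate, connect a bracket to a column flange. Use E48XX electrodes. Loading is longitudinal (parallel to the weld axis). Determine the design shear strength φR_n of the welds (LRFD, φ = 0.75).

φR_n ≈ 2150 kN

E48XX → F_EXX = 480 MPa.
Effective throat t_e = 0.707 × 16 = 11.31 mm.
Total length L = 880 mm; A_we = 11.31 × 880 = 9955 mm².
F_nw = 0.6 F_EXX = 0.6 × 480 = 288 MPa.
φR_n = 0.75 × 288 × 9955 × 10⁻³ = 2150 kN.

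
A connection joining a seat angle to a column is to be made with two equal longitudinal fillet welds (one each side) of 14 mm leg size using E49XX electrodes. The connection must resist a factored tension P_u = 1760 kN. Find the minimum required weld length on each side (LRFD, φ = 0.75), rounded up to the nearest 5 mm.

E49XX → F_EXX = 490 MPa.
Throat t_e = 0.707 × 14 = 9.898 mm.
φr_n = 0.75 × 0.6 × 490 × 9.898 × 10⁻³ = 2.183 kN/mm.
L_req = P_u / φr_n = 1760 / 2.183 = 806.4 mm total.
Per side: 806.4 / 2 = 403.2 mm.
Round up → use L = 405 mm on each side.

L = 405 mm on each side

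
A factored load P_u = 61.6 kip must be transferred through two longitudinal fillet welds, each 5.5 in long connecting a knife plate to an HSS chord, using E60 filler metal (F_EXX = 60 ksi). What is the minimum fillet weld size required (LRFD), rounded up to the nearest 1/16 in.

Total weld length L = 11 in.
Required throat t_e = P_u / (φ × 0.6 F_EXX × L) = 61.6 / (0.75 × 0.6 × 60 × 11) = 0.2074 in.
Required leg w = t_e / 0.707 = 0.2934 in → use 5/16 in.

w = 5/16 in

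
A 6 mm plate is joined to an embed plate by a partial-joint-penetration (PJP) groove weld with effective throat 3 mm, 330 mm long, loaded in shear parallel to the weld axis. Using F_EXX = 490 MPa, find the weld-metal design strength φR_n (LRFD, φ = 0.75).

φR_n ≈ 218 kN

Effective throat (given) t_e = 3 mm.
A_we = 3 × 330 = 990 mm².
F_nw = 0.6 F_EXX = 294 MPa.
φR_n = 0.75 × 294 × 990 × 10⁻³ = 218.3 kN.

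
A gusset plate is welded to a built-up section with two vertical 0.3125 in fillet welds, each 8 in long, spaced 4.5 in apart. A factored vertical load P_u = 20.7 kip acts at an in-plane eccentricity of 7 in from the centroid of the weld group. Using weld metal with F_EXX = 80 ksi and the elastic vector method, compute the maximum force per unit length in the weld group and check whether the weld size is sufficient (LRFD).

f_max ≈ 4.77 kip/in; adequate

Total weld length L_w = 16 in. Treat welds as unit-width lines.
Polar moment about centroid: J = 2[d³/12 + d(b/2)²] = 2[8³/12 + 8×2.25²] = 166.3 in³.
Direct shear f_v = P/L_w = 20.7 / 16 = 1.294 kip/in (vertical).
Torsion M = P·e = 20.7 × 7 = 144.9 kip·in.
Critical point at (x, y) = (2.25, 4) from centroid. f_tx = M·y/J = 3.485 kip/in; f_ty = M·x/J = 1.96 kip/in.
Resultant f_max = √[f_tx² + (f_v + f_ty)²] = √[3.485² + (1.294 + 1.96)²] = 4.768 kip/in.
Capacity per unit length: φr_n = 0.75 × 0.6 × 80 × (0.707 × 0.3125) = 7.954 kip/in.
4.768 ≤ 7.954 → adequate.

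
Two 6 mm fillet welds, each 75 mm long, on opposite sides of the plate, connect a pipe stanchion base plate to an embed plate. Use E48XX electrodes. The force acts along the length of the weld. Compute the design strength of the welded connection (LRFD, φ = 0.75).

φR_n ≈ 137 kN

E48XX → F_EXX = 480 MPa.
Effective throat t_e = 0.707 × 6 = 4.242 mm.
Total length L = 150 mm; A_we = 4.242 × 150 = 636.3 mm².
F_nw = 0.6 F_EXX = 0.6 × 480 = 288 MPa.
φR_n = 0.75 × 288 × 636.3 × 10⁻³ = 137.4 kN.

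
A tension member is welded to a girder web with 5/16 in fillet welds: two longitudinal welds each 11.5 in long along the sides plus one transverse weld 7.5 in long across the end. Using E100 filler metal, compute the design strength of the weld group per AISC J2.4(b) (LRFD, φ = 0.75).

φR_n ≈ 306 kip

E100XX → F_EXX = 100 ksi.
t_e = 0.707 × 0.3125 = 0.2209 in.
R_nwl = 0.6 × 100 × 0.2209 × 23 = 304.9 kip (longitudinal, 2 welds).
R_nwt = 0.6 × 100 × 0.2209 × 7.5 = 99.42 kip (transverse, base value).
(i) R_nwl + R_nwt = 404.3 kip; (ii) 0.85 R_nwl + 1.5 R_nwt = 408.3 kip.
R_n = max = 408.3 kip [governs: (ii)]; φR_n = 306.2 kip.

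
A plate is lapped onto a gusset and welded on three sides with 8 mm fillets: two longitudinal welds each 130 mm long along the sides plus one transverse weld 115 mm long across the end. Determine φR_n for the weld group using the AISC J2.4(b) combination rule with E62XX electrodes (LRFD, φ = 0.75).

φR_n ≈ 621 kN

E62XX → F_EXX = 620 MPa.
t_e = 0.707 × 8 = 5.656 mm.
R_nwl = 0.6 × 620 × 5.656 × 260 × 10⁻³ = 547 kN (longitudinal, 2 welds).
R_nwt = 0.6 × 620 × 5.656 × 115 × 10⁻³ = 242 kN (transverse, base value).
(i) R_nwl + R_nwt = 789 kN; (ii) 0.85 R_nwl + 1.5 R_nwt = 827.9 kN.
R_n = max = 827.9 kN [governs: (ii)]; φR_n = 621 kN.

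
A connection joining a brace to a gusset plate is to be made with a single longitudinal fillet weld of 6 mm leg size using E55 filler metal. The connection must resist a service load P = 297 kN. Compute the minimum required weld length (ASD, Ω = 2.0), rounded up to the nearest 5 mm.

L = 425 mm

E55XX → F_EXX = 550 MPa.
Throat t_e = 0.707 × 6 = 4.242 mm.
r_n/Ω = (0.6 × 550 × 4.242) / 2.0 = 699.9 N/mm = 0.6999 kN/mm.
L_req = P / (r_n/Ω) = 297 / 0.6999 = 424.3 mm total.
Round up → use L = 425 mm.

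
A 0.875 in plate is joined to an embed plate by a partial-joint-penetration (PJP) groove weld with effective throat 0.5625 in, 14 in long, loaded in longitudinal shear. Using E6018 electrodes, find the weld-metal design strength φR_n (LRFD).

φR_n ≈ 213 kip

E60XX → F_EXX = 60 ksi.
Effective throat (given) t_e = 0.5625 in.
A_we = 0.5625 × 14 = 7.875 in².
F_nw = 0.6 F_EXX = 36 ksi.
φR_n = 0.75 × 36 × 7.875 = 212.6 kip.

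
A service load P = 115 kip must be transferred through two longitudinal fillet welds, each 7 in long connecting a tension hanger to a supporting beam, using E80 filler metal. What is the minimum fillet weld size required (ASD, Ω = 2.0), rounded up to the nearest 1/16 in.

E80XX → F_EXX = 80 ksi.
Total weld length L = 14 in.
Required throat t_e = P × Ω / (0.6 F_EXX × L) = 115 × 2.0 / (0.6 × 80 × 14) = 0.3423 in.
Required leg w = t_e / 0.707 = 0.4841 in → use 1/2 in.

w = 1/2 in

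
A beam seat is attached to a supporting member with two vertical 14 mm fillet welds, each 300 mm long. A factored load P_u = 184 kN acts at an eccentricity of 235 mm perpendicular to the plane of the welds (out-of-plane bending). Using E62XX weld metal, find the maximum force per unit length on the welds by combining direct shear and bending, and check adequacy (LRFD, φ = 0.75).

f_max ≈ 1470 N/mm; adequate

E62XX → F_EXX = 620 MPa.
L_w = 2 × 300 = 600 mm; section modulus (unit throat) S = 2 × L²/6 = 30000 mm².
Direct shear f_v = P/L_w = 184×10³/600 = 306.7 N/mm.
Moment M = P × e = 184×10³ × 235 = 43240000 N·mm; bending f_b = M/S = 1441 N/mm.
f_max = √(f_v² + f_b²) = √(306.7² + 1441²) = 1474 N/mm.
φr_n = 0.75 × 0.6 × 620 × (0.707 × 14) = 2762 N/mm → adequate.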